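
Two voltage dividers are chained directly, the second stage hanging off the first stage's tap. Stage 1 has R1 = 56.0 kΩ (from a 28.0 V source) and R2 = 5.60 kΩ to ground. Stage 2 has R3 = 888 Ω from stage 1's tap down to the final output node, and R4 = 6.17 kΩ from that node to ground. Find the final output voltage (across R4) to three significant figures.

Stage 2 presents R3+R4 = 7058 Ω as a load on stage 1's tap.
Stage 1's lower leg becomes R2‖(R3+R4) = 3123 Ω, so V_mid = 28.0 × 3123/59120 = 1.479 V.
Stage 2 is itself unloaded: V_out = V_mid × R4/(R3+R4) = 1.479 × 6170/7058 = 1.29 V.

V_out ≈ 1.29 V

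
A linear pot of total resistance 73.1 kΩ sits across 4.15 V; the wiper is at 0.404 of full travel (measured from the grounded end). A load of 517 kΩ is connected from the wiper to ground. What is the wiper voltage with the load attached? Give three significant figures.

V ≈ 1.62 V

The wiper splits the pot into (1−α)R = 43.57 kΩ above and αR = 29.53 kΩ below.
Lower section ‖ load = 27.94 kΩ.
V_wiper = 4.15 × 27.94/(43.57 + 27.94) = 1.62 V.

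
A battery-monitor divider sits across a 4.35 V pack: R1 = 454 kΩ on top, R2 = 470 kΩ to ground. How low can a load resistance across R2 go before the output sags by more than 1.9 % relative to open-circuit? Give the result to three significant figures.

Output resistance R_th = R1‖R2 = (454 × 470)/924.0 = 230.9 kΩ.
The fractional drop is R_th/(R_th + R_L); requiring this ≤ 0.0190 gives R_L ≥ R_th(1/0.0190 − 1) = 230.9 × 51.63 = 11.9 MΩ.

R_L(min) ≈ 11.9 MΩ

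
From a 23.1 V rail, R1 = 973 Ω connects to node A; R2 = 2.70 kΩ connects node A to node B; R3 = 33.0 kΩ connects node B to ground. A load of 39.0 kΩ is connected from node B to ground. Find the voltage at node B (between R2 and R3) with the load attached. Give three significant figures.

V ≈ 19.2 V

At node B, R3 is in parallel with the load: R3‖R_L = 17880 Ω.
Below node A the resistance is R2 + (R3‖R_L) = 20580 Ω, so V_A = 23.1 × 20580/21550 = 22.06 V.
Then V_B = V_A × (R3‖R_L)/(R2 + R3‖R_L) = 22.06 × 17880/20580 = 19.2 V.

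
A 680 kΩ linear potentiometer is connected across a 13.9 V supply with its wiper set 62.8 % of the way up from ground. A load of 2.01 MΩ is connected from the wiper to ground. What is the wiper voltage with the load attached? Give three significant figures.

The wiper splits the pot into (1−α)R = 253.0 kΩ above and αR = 427.0 kΩ below.
Lower section ‖ load = 352.2 kΩ.
V_wiper = 13.9 × 352.2/(253.0 + 352.2) = 8.09 V.

V ≈ 8.09 V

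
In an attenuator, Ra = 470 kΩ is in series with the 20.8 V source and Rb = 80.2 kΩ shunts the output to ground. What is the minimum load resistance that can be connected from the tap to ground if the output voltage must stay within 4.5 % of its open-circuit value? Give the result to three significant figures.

R_L(min) ≈ 1.45 MΩ

Output resistance R_th = Ra‖Rb = (470 × 80.2)/550.2 = 68.51 kΩ.
The fractional drop is R_th/(R_th + R_L); requiring this ≤ 0.0450 gives R_L ≥ R_th(1/0.0450 − 1) = 68.51 × 21.22 = 1.45 MΩ.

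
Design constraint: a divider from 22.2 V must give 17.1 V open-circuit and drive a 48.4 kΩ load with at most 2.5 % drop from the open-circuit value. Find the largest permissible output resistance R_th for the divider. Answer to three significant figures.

R_th ≤ 1.24 kΩ

Loading drop = R_th/(R_th + R_L) ≤ 0.0250, so R_th ≤ R_L · ε/(1−ε) = 48.4 kΩ × 0.0250/0.9750 = 1.24 kΩ.
(Any R1, R2 with R2/(R1+R2) = 0.770 and R1‖R2 ≤ 1.24 kΩ will meet the spec.)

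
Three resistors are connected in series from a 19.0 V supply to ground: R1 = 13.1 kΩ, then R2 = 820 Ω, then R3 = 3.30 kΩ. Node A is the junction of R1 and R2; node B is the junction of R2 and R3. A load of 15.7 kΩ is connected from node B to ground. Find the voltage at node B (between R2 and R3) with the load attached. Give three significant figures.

V ≈ 3.11 V

At node B, R3 is in parallel with the load: R3‖R_L = 2727 Ω.
Below node A the resistance is R2 + (R3‖R_L) = 3547 Ω, so V_A = 19.0 × 3547/16650 = 4.048 V.
Then V_B = V_A × (R3‖R_L)/(R2 + R3‖R_L) = 4.048 × 2727/3547 = 3.11 V.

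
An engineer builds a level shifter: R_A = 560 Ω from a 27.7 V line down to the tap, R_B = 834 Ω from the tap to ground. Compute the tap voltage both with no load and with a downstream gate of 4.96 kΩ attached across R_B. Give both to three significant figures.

Open-circuit: V = 27.7 × 834/(560 + 834) = 16.6 V.
With the load, R_B becomes R_B‖R_L = 714.0 Ω, so V = 27.7 × 714.0/1274 = 15.5 V.

Unloaded: 16.6 V; loaded: 15.5 V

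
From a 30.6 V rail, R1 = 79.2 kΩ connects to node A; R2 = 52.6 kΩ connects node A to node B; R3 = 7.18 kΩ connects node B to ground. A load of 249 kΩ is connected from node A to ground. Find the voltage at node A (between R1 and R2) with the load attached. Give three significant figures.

V ≈ 11.6 V

Below node A the series string R2+R3 = 59.78 kΩ sits in parallel with the 249 kΩ load: 48.21 kΩ.
V_A = 30.6 × 48.21/(79.2 + 48.21) = 11.6 V.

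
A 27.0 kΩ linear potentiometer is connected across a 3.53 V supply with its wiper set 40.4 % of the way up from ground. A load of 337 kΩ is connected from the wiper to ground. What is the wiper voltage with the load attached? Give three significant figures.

V ≈ 1.40 V

The wiper splits the pot into (1−α)R = 16.09 kΩ above and αR = 10.91 kΩ below.
Lower section ‖ load = 10.57 kΩ.
V_wiper = 3.53 × 10.57/(16.09 + 10.57) = 1.40 V.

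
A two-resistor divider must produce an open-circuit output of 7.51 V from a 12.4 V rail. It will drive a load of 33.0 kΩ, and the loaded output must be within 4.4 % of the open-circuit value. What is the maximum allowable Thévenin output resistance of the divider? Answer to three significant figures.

Loading drop = R_th/(R_th + R_L) ≤ 0.0440, so R_th ≤ R_L · ε/(1−ε) = 33.0 kΩ × 0.0440/0.9560 = 1.52 kΩ.
(Any R1, R2 with R2/(R1+R2) = 0.606 and R1‖R2 ≤ 1.52 kΩ will meet the spec.)

R_th ≤ 1.52 kΩ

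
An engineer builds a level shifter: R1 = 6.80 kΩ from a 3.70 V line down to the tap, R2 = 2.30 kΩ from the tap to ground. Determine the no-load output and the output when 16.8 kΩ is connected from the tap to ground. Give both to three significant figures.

Unloaded: 0.935 V; loaded: 0.848 V

Open-circuit: V = 3.70 × 2.30/(6.80 + 2.30) = 0.935 V.
With the load, R2 becomes R2‖R_L = 2.023 kΩ, so V = 3.70 × 2.023/8.823 = 0.848 V.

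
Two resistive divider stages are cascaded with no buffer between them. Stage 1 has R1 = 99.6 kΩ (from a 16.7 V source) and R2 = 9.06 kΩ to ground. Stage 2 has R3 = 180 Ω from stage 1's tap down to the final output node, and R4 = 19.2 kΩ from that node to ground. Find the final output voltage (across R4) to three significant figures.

V_out ≈ 0.966 V

Stage 2 presents R3+R4 = 19380 Ω as a load on stage 1's tap.
Stage 1's lower leg becomes R2‖(R3+R4) = 6174 Ω, so V_mid = 16.7 × 6174/105800 = 0.9747 V.
Stage 2 is itself unloaded: V_out = V_mid × R4/(R3+R4) = 0.9747 × 19200/19380 = 0.966 V.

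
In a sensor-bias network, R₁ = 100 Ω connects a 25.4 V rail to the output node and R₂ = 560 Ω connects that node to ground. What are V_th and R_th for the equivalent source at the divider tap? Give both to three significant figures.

V_th is the open-circuit tap voltage: 25.4 × 560/(100 + 560) = 21.6 V.
With the supply zeroed, R₁ and R₂ appear in parallel from the tap: R_th = R₁‖R₂ = (100 × 560)/660.0 = 84.8 Ω.

V_th = 21.6 V, R_th = 84.8 Ω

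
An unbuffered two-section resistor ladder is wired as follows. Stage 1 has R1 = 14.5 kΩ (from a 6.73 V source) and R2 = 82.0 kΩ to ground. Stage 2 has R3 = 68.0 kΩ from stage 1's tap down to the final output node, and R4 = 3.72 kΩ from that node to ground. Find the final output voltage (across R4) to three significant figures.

Stage 2 presents R3+R4 = 71.72 kΩ as a load on stage 1's tap.
Stage 1's lower leg becomes R2‖(R3+R4) = 38.26 kΩ, so V_mid = 6.73 × 38.26/52.76 = 4.880 V.
Stage 2 is itself unloaded: V_out = V_mid × R4/(R3+R4) = 4.880 × 3.72/71.72 = 0.253 V.

V_out ≈ 0.253 V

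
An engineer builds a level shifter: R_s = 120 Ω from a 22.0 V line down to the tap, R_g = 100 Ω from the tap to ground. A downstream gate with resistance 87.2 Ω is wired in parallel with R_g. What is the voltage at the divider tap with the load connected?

V_out ≈ 6.15 V

The load sits in parallel with R_g: R_g‖R_L = (100 × 87.2) / (100 + 87.2) = 46.58 Ω.
V_out = 22.0 × 46.58 / (120 + 46.58) = 22.0 × 46.58/166.6 = 6.15 V.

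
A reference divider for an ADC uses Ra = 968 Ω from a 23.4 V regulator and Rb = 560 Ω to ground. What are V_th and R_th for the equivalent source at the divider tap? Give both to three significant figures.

V_th = 8.58 V, R_th = 355 Ω

V_th is the open-circuit tap voltage: 23.4 × 560/(968 + 560) = 8.58 V.
With the supply zeroed, Ra and Rb appear in parallel from the tap: R_th = Ra‖Rb = (968 × 560)/1528 = 355 Ω.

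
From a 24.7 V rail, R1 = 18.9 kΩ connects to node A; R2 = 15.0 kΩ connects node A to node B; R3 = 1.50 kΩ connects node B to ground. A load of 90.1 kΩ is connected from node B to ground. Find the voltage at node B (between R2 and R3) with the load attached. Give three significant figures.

At node B, R3 is in parallel with the load: R3‖R_L = 1.475 kΩ.
Below node A the resistance is R2 + (R3‖R_L) = 16.48 kΩ, so V_A = 24.7 × 16.48/35.38 = 11.50 V.
Then V_B = V_A × (R3‖R_L)/(R2 + R3‖R_L) = 11.50 × 1.475/16.48 = 1.03 V.

V ≈ 1.03 V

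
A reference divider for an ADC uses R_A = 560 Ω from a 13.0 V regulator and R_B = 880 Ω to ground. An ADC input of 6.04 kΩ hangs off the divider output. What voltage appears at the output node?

V_out ≈ 7.52 V

The load sits in parallel with R_B: R_B‖R_L = (880 × 6040) / (880 + 6040) = 768.1 Ω.
V_out = 13.0 × 768.1 / (560 + 768.1) = 13.0 × 768.1/1328 = 7.52 V.
(Unloaded it would have been 7.94 V.)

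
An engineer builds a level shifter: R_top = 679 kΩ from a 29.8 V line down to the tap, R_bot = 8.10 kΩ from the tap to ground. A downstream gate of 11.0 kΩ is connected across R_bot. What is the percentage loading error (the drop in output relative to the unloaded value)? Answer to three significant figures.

42.1 %

The divider's output (Thévenin) resistance is R_top‖R_bot = 8.005 kΩ.
Fractional drop under load = R_th/(R_th + R_L) = 8.005 / (8.005 + 11.0) = 0.4212.
So the output falls by 42.1 %.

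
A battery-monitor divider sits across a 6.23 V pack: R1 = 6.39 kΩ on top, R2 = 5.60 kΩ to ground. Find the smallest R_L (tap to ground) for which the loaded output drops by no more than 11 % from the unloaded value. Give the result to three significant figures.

R_L(min) ≈ 24.1 kΩ

Output resistance R_th = R1‖R2 = (6.39 × 5.60)/11.99 = 2.984 kΩ.
The fractional drop is R_th/(R_th + R_L); requiring this ≤ 0.110 gives R_L ≥ R_th(1/0.110 − 1) = 2.984 × 8.091 = 24.1 kΩ.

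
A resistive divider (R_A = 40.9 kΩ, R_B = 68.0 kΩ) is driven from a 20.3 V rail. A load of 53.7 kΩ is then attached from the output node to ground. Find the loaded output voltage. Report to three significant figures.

V_out ≈ 8.59 V

The load sits in parallel with R_B: R_B‖R_L = (68.0 × 53.7) / (68.0 + 53.7) = 30.00 kΩ.
V_out = 20.3 × 30.00 / (40.9 + 30.00) = 20.3 × 30.00/70.90 = 8.59 V.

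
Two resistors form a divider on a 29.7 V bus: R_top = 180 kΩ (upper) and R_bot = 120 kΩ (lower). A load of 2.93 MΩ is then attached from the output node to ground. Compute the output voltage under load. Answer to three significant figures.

The load sits in parallel with R_bot: R_bot‖R_L = (120 × 2930) / (120 + 2930) = 115.3 kΩ.
V_out = 29.7 × 115.3 / (180 + 115.3) = 29.7 × 115.3/295.3 = 11.6 V.
(Unloaded it would have been 11.9 V.)

V_out ≈ 11.6 V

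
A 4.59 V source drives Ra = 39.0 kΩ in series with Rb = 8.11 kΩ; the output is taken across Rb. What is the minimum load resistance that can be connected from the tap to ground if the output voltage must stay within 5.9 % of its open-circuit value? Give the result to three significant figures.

R_L(min) ≈ 107 kΩ

Output resistance R_th = Ra‖Rb = (39.0 × 8.11)/47.11 = 6.714 kΩ.
The fractional drop is R_th/(R_th + R_L); requiring this ≤ 0.0590 gives R_L ≥ R_th(1/0.0590 − 1) = 6.714 × 15.95 = 107 kΩ.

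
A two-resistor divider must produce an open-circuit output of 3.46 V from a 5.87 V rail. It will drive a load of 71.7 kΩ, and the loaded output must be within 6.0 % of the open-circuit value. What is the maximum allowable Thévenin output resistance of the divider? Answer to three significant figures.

R_th ≤ 4.58 kΩ

Loading drop = R_th/(R_th + R_L) ≤ 0.0600, so R_th ≤ R_L · ε/(1−ε) = 71.7 kΩ × 0.0600/0.9400 = 4.58 kΩ.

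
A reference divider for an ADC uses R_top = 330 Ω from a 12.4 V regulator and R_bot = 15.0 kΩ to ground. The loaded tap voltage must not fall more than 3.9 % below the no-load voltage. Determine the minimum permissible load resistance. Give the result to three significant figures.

R_L(min) ≈ 7.96 kΩ

Output resistance R_th = R_top‖R_bot = (330 × 15000)/15330 = 322.9 Ω.
The fractional drop is R_th/(R_th + R_L); requiring this ≤ 0.0390 gives R_L ≥ R_th(1/0.0390 − 1) = 322.9 × 24.64 = 7.96 kΩ.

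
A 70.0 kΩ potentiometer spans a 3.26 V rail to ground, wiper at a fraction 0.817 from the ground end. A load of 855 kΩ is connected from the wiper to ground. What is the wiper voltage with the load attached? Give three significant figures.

The wiper splits the pot into (1−α)R = 12.81 kΩ above and αR = 57.19 kΩ below.
Lower section ‖ load = 53.60 kΩ.
V_wiper = 3.26 × 53.60/(12.81 + 53.60) = 2.63 V.

V ≈ 2.63 V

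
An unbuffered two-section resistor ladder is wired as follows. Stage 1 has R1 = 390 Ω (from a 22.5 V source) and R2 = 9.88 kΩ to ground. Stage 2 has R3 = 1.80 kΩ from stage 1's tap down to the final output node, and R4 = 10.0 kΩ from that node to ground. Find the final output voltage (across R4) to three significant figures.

Stage 2 presents R3+R4 = 11800 Ω as a load on stage 1's tap.
Stage 1's lower leg becomes R2‖(R3+R4) = 5377 Ω, so V_mid = 22.5 × 5377/5767 = 20.98 V.
Stage 2 is itself unloaded: V_out = V_mid × R4/(R3+R4) = 20.98 × 10000/11800 = 17.8 V.

V_out ≈ 17.8 V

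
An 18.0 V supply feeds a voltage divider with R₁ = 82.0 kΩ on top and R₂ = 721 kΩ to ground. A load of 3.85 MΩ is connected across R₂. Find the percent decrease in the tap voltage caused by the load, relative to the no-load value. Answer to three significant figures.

The divider's output (Thévenin) resistance is R₁‖R₂ = 73.63 kΩ.
Fractional drop under load = R_th/(R_th + R_L) = 73.63 / (73.63 + 3850) = 0.01876.
So the output falls by 1.88 %.

1.88 %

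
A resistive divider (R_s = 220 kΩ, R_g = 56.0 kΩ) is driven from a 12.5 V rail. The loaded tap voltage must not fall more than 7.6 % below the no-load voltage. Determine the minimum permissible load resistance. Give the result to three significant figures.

R_L(min) ≈ 543 kΩ

Output resistance R_th = R_s‖R_g = (220 × 56.0)/276.0 = 44.64 kΩ.
The fractional drop is R_th/(R_th + R_L); requiring this ≤ 0.0760 gives R_L ≥ R_th(1/0.0760 − 1) = 44.64 × 12.16 = 543 kΩ.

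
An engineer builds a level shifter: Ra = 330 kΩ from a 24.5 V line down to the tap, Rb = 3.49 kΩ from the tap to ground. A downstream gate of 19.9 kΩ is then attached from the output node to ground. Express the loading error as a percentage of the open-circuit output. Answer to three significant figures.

The divider's output (Thévenin) resistance is Ra‖Rb = 3.453 kΩ.
Fractional drop under load = R_th/(R_th + R_L) = 3.453 / (3.453 + 19.9) = 0.1479.
So the output falls by 14.8 %.

14.8 %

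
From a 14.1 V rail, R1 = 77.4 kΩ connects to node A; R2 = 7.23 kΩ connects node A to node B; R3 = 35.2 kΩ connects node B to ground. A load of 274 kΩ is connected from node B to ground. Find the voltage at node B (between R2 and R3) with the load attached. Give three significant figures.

V ≈ 3.80 V

At node B, R3 is in parallel with the load: R3‖R_L = 31.19 kΩ.
Below node A the resistance is R2 + (R3‖R_L) = 38.42 kΩ, so V_A = 14.1 × 38.42/115.8 = 4.677 V.
Then V_B = V_A × (R3‖R_L)/(R2 + R3‖R_L) = 4.677 × 31.19/38.42 = 3.80 V.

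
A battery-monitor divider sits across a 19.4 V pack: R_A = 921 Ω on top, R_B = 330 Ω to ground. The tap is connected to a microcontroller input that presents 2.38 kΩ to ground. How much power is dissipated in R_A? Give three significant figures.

P ≈ 236 mW

Total resistance from the source is R_A + (R_B‖R_L) = 1211 Ω, so I = 19.4/1211 Ω = 16.02 mA.
P = I²·R_A = (16.02 mA)² × 921 Ω = 236 mW.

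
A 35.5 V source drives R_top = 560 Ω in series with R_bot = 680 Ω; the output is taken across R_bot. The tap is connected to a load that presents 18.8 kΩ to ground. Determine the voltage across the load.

V_out ≈ 19.2 V

The load sits in parallel with R_bot: R_bot‖R_L = (680 × 18800) / (680 + 18800) = 656.3 Ω.
V_out = 35.5 × 656.3 / (560 + 656.3) = 35.5 × 656.3/1216 = 19.2 V.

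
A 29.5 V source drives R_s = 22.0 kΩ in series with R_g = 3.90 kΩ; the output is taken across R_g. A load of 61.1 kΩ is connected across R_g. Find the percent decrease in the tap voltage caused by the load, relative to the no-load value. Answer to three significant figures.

The divider's output (Thévenin) resistance is R_s‖R_g = 3.313 kΩ.
Fractional drop under load = R_th/(R_th + R_L) = 3.313 / (3.313 + 61.1) = 0.05143.
So the output falls by 5.14 %.

5.14 %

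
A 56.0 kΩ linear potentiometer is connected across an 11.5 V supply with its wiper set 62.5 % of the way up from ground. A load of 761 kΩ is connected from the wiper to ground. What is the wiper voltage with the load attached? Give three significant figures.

The wiper splits the pot into (1−α)R = 21.00 kΩ above and αR = 35.00 kΩ below.
Lower section ‖ load = 33.46 kΩ.
V_wiper = 11.5 × 33.46/(21.00 + 33.46) = 7.07 V.

V ≈ 7.07 V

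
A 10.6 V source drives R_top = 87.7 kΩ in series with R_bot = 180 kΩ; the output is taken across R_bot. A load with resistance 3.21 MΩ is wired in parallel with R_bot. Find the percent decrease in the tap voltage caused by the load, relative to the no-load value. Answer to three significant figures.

1.80 %

The divider's output (Thévenin) resistance is R_top‖R_bot = 58.97 kΩ.
Fractional drop under load = R_th/(R_th + R_L) = 58.97 / (58.97 + 3210) = 0.01804.
So the output falls by 1.80 %.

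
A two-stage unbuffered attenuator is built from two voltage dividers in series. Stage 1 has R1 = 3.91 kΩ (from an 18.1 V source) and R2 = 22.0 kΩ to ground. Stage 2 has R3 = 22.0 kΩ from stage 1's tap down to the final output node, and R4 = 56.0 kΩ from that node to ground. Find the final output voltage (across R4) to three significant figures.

V_out ≈ 10.6 V

Stage 2 presents R3+R4 = 78.00 kΩ as a load on stage 1's tap.
Stage 1's lower leg becomes R2‖(R3+R4) = 17.16 kΩ, so V_mid = 18.1 × 17.16/21.07 = 14.74 V.
Stage 2 is itself unloaded: V_out = V_mid × R4/(R3+R4) = 14.74 × 56.0/78.00 = 10.6 V.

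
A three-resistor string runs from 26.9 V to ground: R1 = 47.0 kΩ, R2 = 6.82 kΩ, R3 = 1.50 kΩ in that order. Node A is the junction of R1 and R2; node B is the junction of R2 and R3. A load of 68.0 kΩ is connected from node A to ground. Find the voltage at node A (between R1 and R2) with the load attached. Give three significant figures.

Below node A the series string R2+R3 = 8.320 kΩ sits in parallel with the 68.0 kΩ load: 7.413 kΩ.
V_A = 26.9 × 7.413/(47.0 + 7.413) = 3.66 V.

V ≈ 3.66 V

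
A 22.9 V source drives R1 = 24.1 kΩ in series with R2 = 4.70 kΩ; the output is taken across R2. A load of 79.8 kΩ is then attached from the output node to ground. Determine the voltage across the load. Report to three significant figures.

The load sits in parallel with R2: R2‖R_L = (4.70 × 79.8) / (4.70 + 79.8) = 4.439 kΩ.
V_out = 22.9 × 4.439 / (24.1 + 4.439) = 22.9 × 4.439/28.54 = 3.56 V.

V_out ≈ 3.56 V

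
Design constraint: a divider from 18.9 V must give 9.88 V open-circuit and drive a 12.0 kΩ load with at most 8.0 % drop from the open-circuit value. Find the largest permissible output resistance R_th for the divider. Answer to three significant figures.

R_th ≤ 1.04 kΩ

Loading drop = R_th/(R_th + R_L) ≤ 0.0800, so R_th ≤ R_L · ε/(1−ε) = 12.0 kΩ × 0.0800/0.9200 = 1.04 kΩ.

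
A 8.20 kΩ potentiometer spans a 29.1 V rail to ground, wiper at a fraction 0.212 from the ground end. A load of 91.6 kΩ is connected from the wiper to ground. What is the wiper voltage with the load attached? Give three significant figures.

The wiper splits the pot into (1−α)R = 6.462 kΩ above and αR = 1.738 kΩ below.
Lower section ‖ load = 1.706 kΩ.
V_wiper = 29.1 × 1.706/(6.462 + 1.706) = 6.08 V.

V ≈ 6.08 V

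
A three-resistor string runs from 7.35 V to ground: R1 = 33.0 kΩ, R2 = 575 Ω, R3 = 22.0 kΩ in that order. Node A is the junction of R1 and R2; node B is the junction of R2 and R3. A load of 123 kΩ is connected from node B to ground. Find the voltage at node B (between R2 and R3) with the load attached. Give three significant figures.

V ≈ 2.63 V

At node B, R3 is in parallel with the load: R3‖R_L = 18660 Ω.
Below node A the resistance is R2 + (R3‖R_L) = 19240 Ω, so V_A = 7.35 × 19240/52240 = 2.707 V.
Then V_B = V_A × (R3‖R_L)/(R2 + R3‖R_L) = 2.707 × 18660/19240 = 2.63 V.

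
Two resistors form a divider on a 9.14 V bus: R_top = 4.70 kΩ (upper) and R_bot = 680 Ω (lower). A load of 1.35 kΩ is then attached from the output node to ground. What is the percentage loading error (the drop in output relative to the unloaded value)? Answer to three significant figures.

30.6 %

Unloaded V = 9.14 × 680/5380 = 1.155 V.
Loaded: R_bot‖R_L = 452.2 Ω, giving V = 9.14 × 452.2/5152 = 0.8022 V.
Drop = (1.155 − 0.8022) / 1.155 = 30.6 %.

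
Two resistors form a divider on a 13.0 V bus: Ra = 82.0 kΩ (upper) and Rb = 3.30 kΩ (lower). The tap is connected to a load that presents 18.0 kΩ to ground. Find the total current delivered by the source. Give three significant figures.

Rb‖R_L = 2.789 kΩ, so the source sees Ra + Rb‖R_L = 84.79 kΩ.
I = 13.0 V / 84.79 kΩ = 0.153 mA.

I ≈ 0.153 mA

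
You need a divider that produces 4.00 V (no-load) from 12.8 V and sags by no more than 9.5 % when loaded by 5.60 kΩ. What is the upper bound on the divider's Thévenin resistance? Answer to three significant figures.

R_th ≤ 588 Ω

Loading drop = R_th/(R_th + R_L) ≤ 0.0950, so R_th ≤ R_L · ε/(1−ε) = 5.60 kΩ × 0.0950/0.9050 = 588 Ω.
(Any R1, R2 with R2/(R1+R2) = 0.312 and R1‖R2 ≤ 588 Ω will meet the spec.)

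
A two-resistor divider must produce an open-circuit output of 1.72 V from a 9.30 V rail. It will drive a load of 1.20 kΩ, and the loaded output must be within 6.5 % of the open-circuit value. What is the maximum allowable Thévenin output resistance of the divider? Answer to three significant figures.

Loading drop = R_th/(R_th + R_L) ≤ 0.0650, so R_th ≤ R_L · ε/(1−ε) = 1.20 kΩ × 0.0650/0.9350 = 83.4 Ω.
(Any R1, R2 with R2/(R1+R2) = 0.185 and R1‖R2 ≤ 83.4 Ω will meet the spec.)

R_th ≤ 83.4 Ω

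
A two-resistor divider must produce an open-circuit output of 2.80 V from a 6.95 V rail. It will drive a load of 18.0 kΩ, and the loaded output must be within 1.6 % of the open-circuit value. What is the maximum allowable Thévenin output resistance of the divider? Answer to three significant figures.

Loading drop = R_th/(R_th + R_L) ≤ 0.0160, so R_th ≤ R_L · ε/(1−ε) = 18.0 kΩ × 0.0160/0.9840 = 293 Ω.
(Any R1, R2 with R2/(R1+R2) = 0.403 and R1‖R2 ≤ 293 Ω will meet the spec.)

R_th ≤ 293 Ω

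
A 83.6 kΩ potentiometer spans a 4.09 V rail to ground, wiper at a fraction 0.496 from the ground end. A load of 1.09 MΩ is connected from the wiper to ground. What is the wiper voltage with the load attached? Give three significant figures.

The wiper splits the pot into (1−α)R = 42.13 kΩ above and αR = 41.47 kΩ below.
Lower section ‖ load = 39.95 kΩ.
V_wiper = 4.09 × 39.95/(42.13 + 39.95) = 1.99 V.

V ≈ 1.99 V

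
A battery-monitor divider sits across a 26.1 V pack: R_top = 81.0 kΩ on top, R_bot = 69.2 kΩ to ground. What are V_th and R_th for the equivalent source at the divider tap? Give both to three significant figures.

V_th is the open-circuit tap voltage: 26.1 × 69.2/(81.0 + 69.2) = 12.0 V.
With the supply zeroed, R_top and R_bot appear in parallel from the tap: R_th = R_top‖R_bot = (81.0 × 69.2)/150.2 = 37.3 kΩ.

V_th = 12.0 V, R_th = 37.3 kΩ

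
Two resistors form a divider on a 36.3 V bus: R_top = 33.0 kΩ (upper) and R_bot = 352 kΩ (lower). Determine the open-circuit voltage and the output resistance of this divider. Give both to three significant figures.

V_th is the open-circuit tap voltage: 36.3 × 352/(33.0 + 352) = 33.2 V.
With the supply zeroed, R_top and R_bot appear in parallel from the tap: R_th = R_top‖R_bot = (33.0 × 352)/385.0 = 30.2 kΩ.

V_th = 33.2 V, R_th = 30.2 kΩ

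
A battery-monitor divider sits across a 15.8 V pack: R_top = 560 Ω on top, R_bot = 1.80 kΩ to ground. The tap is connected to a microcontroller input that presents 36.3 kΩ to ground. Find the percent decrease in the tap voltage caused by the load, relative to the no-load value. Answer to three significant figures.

1.16 %

The divider's output (Thévenin) resistance is R_top‖R_bot = 427.1 Ω.
Fractional drop under load = R_th/(R_th + R_L) = 427.1 / (427.1 + 36300) = 0.01163.
So the output falls by 1.16 %.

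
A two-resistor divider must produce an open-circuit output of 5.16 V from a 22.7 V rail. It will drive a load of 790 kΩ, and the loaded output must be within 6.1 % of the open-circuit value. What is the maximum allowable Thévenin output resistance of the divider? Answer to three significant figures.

Loading drop = R_th/(R_th + R_L) ≤ 0.0610, so R_th ≤ R_L · ε/(1−ε) = 790 kΩ × 0.0610/0.9390 = 51.3 kΩ.

R_th ≤ 51.3 kΩ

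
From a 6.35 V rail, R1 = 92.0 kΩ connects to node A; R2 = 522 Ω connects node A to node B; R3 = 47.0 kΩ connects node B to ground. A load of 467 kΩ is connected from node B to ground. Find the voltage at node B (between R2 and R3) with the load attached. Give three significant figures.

V ≈ 2.01 V

At node B, R3 is in parallel with the load: R3‖R_L = 42700 Ω.
Below node A the resistance is R2 + (R3‖R_L) = 43220 Ω, so V_A = 6.35 × 43220/135200 = 2.030 V.
Then V_B = V_A × (R3‖R_L)/(R2 + R3‖R_L) = 2.030 × 42700/43220 = 2.01 V.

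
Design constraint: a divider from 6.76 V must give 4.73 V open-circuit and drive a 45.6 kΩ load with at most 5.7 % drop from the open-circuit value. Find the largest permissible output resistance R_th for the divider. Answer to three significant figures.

Loading drop = R_th/(R_th + R_L) ≤ 0.0570, so R_th ≤ R_L · ε/(1−ε) = 45.6 kΩ × 0.0570/0.9430 = 2.76 kΩ.

R_th ≤ 2.76 kΩ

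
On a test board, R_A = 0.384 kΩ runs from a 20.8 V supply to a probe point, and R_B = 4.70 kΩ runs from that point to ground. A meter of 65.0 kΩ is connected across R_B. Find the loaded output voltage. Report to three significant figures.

The load sits in parallel with R_B: R_B‖R_L = (4700 × 65000) / (4700 + 65000) = 4383 Ω.
V_out = 20.8 × 4383 / (384 + 4383) = 20.8 × 4383/4767 = 19.1 V.

V_out ≈ 19.1 V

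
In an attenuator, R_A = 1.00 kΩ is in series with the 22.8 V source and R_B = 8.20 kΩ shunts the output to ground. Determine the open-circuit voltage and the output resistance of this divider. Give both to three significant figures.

V_th = 20.3 V, R_th = 891 Ω

V_th is the open-circuit tap voltage: 22.8 × 8.20/(1.00 + 8.20) = 20.3 V.
With the supply zeroed, R_A and R_B appear in parallel from the tap: R_th = R_A‖R_B = (1.00 × 8.20)/9.200 = 891 Ω.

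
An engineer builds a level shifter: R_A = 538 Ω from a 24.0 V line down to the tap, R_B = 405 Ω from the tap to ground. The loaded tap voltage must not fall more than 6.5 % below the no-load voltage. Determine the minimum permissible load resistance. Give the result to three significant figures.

Output resistance R_th = R_A‖R_B = (538 × 405)/943.0 = 231.1 Ω.
The fractional drop is R_th/(R_th + R_L); requiring this ≤ 0.0650 gives R_L ≥ R_th(1/0.0650 − 1) = 231.1 × 14.38 = 3.32 kΩ.

R_L(min) ≈ 3.32 kΩ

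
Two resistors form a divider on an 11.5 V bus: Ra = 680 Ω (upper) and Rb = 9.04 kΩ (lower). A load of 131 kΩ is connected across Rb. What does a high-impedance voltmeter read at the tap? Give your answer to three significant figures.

V_out ≈ 10.6 V

The load sits in parallel with Rb: Rb‖R_L = (9040 × 131000) / (9040 + 131000) = 8456 Ω.
V_out = 11.5 × 8456 / (680 + 8456) = 11.5 × 8456/9136 = 10.6 V.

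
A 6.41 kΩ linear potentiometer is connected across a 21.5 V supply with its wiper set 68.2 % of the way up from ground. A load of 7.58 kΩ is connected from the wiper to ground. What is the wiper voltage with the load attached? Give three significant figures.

V ≈ 12.4 V

The wiper splits the pot into (1−α)R = 2.038 kΩ above and αR = 4.372 kΩ below.
Lower section ‖ load = 2.773 kΩ.
V_wiper = 21.5 × 2.773/(2.038 + 2.773) = 12.4 V.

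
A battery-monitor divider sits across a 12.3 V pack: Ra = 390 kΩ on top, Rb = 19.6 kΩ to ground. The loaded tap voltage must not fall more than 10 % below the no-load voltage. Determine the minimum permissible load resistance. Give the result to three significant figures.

Output resistance R_th = Ra‖Rb = (390 × 19.6)/409.6 = 18.66 kΩ.
The fractional drop is R_th/(R_th + R_L); requiring this ≤ 0.100 gives R_L ≥ R_th(1/0.100 − 1) = 18.66 × 9.000 = 168 kΩ.

R_L(min) ≈ 168 kΩ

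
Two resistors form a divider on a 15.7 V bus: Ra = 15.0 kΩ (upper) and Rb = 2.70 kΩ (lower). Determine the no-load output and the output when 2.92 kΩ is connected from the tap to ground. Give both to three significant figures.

Open-circuit: V = 15.7 × 2.70/(15.0 + 2.70) = 2.39 V.
With the load, Rb becomes Rb‖R_L = 1.403 kΩ, so V = 15.7 × 1.403/16.40 = 1.34 V.

Unloaded: 2.39 V; loaded: 1.34 V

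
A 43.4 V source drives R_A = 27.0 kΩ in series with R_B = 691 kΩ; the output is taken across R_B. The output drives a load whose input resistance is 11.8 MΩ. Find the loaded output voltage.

V_out ≈ 41.7 V

The load sits in parallel with R_B: R_B‖R_L = (691 × 11800) / (691 + 11800) = 652.8 kΩ.
V_out = 43.4 × 652.8 / (27.0 + 652.8) = 43.4 × 652.8/679.8 = 41.7 V.
(Unloaded it would have been 41.8 V.)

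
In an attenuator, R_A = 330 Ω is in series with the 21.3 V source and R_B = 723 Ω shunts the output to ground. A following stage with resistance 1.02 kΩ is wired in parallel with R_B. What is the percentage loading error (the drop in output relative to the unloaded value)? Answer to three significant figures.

18.2 %

Unloaded V = 21.3 × 723/1053 = 14.62 V.
Loaded: R_B‖R_L = 423.1 Ω, giving V = 21.3 × 423.1/753.1 = 11.97 V.
Drop = (14.62 − 11.97) / 14.62 = 18.2 %.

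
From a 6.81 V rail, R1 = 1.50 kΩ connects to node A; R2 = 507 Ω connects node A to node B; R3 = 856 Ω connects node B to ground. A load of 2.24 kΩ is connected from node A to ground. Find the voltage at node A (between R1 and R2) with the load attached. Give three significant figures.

V ≈ 2.46 V

Below node A the series string R2+R3 = 1363 Ω sits in parallel with the 2240 Ω load: 847.4 Ω.
V_A = 6.81 × 847.4/(1500 + 847.4) = 2.46 V.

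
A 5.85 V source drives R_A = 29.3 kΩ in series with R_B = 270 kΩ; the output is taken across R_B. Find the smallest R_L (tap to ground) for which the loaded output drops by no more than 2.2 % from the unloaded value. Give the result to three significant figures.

R_L(min) ≈ 1.18 MΩ

Output resistance R_th = R_A‖R_B = (29.3 × 270)/299.3 = 26.43 kΩ.
The fractional drop is R_th/(R_th + R_L); requiring this ≤ 0.0220 gives R_L ≥ R_th(1/0.0220 − 1) = 26.43 × 44.45 = 1.18 MΩ.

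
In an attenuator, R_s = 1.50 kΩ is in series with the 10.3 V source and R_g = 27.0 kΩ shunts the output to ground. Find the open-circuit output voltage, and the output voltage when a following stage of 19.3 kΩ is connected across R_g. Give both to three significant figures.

Unloaded: 9.76 V; loaded: 9.09 V

Open-circuit: V = 10.3 × 27.0/(1.50 + 27.0) = 9.76 V.
With the load, R_g becomes R_g‖R_L = 11.25 kΩ, so V = 10.3 × 11.25/12.75 = 9.09 V.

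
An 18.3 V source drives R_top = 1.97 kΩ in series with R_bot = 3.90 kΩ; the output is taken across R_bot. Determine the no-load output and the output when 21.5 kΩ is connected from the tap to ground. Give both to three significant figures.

Open-circuit: V = 18.3 × 3.90/(1.97 + 3.90) = 12.2 V.
With the load, R_bot becomes R_bot‖R_L = 3.301 kΩ, so V = 18.3 × 3.301/5.271 = 11.5 V.

Unloaded: 12.2 V; loaded: 11.5 V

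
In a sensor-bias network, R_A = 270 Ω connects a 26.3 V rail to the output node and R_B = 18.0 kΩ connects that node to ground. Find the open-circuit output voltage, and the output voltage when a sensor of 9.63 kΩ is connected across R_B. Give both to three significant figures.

Open-circuit: V = 26.3 × 18000/(270 + 18000) = 25.9 V.
With the load, R_B becomes R_B‖R_L = 6274 Ω, so V = 26.3 × 6274/6544 = 25.2 V.

Unloaded: 25.9 V; loaded: 25.2 V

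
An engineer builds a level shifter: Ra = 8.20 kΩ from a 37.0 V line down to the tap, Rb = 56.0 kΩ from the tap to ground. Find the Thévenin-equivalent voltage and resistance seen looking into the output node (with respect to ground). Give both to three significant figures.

V_th = 32.3 V, R_th = 7.15 kΩ

V_th is the open-circuit tap voltage: 37.0 × 56.0/(8.20 + 56.0) = 32.3 V.
With the supply zeroed, Ra and Rb appear in parallel from the tap: R_th = Ra‖Rb = (8.20 × 56.0)/64.20 = 7.15 kΩ.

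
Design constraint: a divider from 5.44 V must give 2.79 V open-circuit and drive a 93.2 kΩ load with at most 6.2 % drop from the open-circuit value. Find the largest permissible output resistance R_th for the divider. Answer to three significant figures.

R_th ≤ 6.16 kΩ

Loading drop = R_th/(R_th + R_L) ≤ 0.0620, so R_th ≤ R_L · ε/(1−ε) = 93.2 kΩ × 0.0620/0.9380 = 6.16 kΩ.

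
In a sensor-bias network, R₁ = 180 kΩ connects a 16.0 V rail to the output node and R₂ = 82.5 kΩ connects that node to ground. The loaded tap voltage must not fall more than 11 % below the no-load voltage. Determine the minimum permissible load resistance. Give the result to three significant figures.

Output resistance R_th = R₁‖R₂ = (180 × 82.5)/262.5 = 56.57 kΩ.
The fractional drop is R_th/(R_th + R_L); requiring this ≤ 0.110 gives R_L ≥ R_th(1/0.110 − 1) = 56.57 × 8.091 = 458 kΩ.

R_L(min) ≈ 458 kΩ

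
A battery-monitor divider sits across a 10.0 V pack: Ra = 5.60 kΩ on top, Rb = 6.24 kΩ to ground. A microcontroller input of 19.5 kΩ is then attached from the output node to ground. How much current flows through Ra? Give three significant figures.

I ≈ 0.968 mA

Rb‖R_L = 4.727 kΩ, so the source sees Ra + Rb‖R_L = 10.33 kΩ.
I = 10.0 V / 10.33 kΩ = 0.968 mA.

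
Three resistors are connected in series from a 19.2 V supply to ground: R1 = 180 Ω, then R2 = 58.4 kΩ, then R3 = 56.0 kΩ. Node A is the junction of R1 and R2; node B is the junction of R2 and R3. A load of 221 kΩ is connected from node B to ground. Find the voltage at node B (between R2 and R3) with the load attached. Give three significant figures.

V ≈ 8.31 V

At node B, R3 is in parallel with the load: R3‖R_L = 44680 Ω.
Below node A the resistance is R2 + (R3‖R_L) = 103100 Ω, so V_A = 19.2 × 103100/103300 = 19.17 V.
Then V_B = V_A × (R3‖R_L)/(R2 + R3‖R_L) = 19.17 × 44680/103100 = 8.31 V.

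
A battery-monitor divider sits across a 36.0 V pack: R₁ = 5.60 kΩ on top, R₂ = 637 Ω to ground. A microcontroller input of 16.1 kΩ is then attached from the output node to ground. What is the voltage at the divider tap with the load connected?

V_out ≈ 3.55 V

The load sits in parallel with R₂: R₂‖R_L = (637 × 16100) / (637 + 16100) = 612.8 Ω.
V_out = 36.0 × 612.8 / (5600 + 612.8) = 36.0 × 612.8/6213 = 3.55 V.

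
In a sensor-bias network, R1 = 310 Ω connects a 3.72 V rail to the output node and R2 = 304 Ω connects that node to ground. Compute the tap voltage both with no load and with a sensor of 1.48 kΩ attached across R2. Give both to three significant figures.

Unloaded: 1.84 V; loaded: 1.67 V

Open-circuit: V = 3.72 × 304/(310 + 304) = 1.84 V.
With the load, R2 becomes R2‖R_L = 252.2 Ω, so V = 3.72 × 252.2/562.2 = 1.67 V.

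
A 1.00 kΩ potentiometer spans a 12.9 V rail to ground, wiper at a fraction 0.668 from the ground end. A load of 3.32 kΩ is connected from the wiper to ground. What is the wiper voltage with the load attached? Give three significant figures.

V ≈ 8.08 V

The wiper splits the pot into (1−α)R = 332.0 Ω above and αR = 668.0 Ω below.
Lower section ‖ load = 556.1 Ω.
V_wiper = 12.9 × 556.1/(332.0 + 556.1) = 8.08 V.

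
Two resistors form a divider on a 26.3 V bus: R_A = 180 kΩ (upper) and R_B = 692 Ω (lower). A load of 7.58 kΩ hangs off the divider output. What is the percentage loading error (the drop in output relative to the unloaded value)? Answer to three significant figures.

The divider's output (Thévenin) resistance is R_A‖R_B = 689.3 Ω.
Fractional drop under load = R_th/(R_th + R_L) = 689.3 / (689.3 + 7580) = 0.08336.
So the output falls by 8.34 %.

8.34 %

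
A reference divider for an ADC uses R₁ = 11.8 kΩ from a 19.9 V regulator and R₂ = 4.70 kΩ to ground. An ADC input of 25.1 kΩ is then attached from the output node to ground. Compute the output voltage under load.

The load sits in parallel with R₂: R₂‖R_L = (4.70 × 25.1) / (4.70 + 25.1) = 3.959 kΩ.
V_out = 19.9 × 3.959 / (11.8 + 3.959) = 19.9 × 3.959/15.76 = 5.00 V.

V_out ≈ 5.00 V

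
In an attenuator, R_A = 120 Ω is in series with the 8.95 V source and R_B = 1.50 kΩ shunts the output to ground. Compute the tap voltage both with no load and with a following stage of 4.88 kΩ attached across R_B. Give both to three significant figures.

Unloaded: 8.29 V; loaded: 8.10 V

Open-circuit: V = 8.95 × 1500/(120 + 1500) = 8.29 V.
With the load, R_B becomes R_B‖R_L = 1147 Ω, so V = 8.95 × 1147/1267 = 8.10 V.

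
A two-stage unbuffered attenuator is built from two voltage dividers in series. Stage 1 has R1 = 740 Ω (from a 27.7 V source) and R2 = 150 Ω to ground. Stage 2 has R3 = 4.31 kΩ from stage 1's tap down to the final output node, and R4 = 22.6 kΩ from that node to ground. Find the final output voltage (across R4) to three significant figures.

V_out ≈ 3.90 V

Stage 2 presents R3+R4 = 26910 Ω as a load on stage 1's tap.
Stage 1's lower leg becomes R2‖(R3+R4) = 149.2 Ω, so V_mid = 27.7 × 149.2/889.2 = 4.647 V.
Stage 2 is itself unloaded: V_out = V_mid × R4/(R3+R4) = 4.647 × 22600/26910 = 3.90 V.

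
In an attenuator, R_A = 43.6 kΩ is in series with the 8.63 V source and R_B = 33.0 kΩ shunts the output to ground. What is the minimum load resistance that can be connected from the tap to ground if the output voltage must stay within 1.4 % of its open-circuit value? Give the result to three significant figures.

Output resistance R_th = R_A‖R_B = (43.6 × 33.0)/76.60 = 18.78 kΩ.
The fractional drop is R_th/(R_th + R_L); requiring this ≤ 0.0140 gives R_L ≥ R_th(1/0.0140 − 1) = 18.78 × 70.43 = 1.32 MΩ.

R_L(min) ≈ 1.32 MΩ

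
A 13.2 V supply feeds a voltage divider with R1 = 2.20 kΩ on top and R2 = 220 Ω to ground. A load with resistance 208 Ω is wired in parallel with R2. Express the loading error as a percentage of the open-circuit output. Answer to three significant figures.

Unloaded V = 13.2 × 220/2420 = 1.200 V.
Loaded: R2‖R_L = 106.9 Ω, giving V = 13.2 × 106.9/2307 = 0.6118 V.
Drop = (1.200 − 0.6118) / 1.200 = 49.0 %.

49.0 %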